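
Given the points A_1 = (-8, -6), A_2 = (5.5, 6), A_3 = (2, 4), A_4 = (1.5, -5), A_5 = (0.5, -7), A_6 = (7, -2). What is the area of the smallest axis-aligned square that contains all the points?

The bounding box has width 15 and height 13.
An axis-aligned square enclosing the set must have side ≥ max(width, height).
So the minimum side is max(15, 13) = 15.
Area = 15² = 225.

225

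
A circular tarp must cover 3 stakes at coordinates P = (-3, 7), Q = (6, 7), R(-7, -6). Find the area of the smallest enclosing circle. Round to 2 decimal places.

265.46

Side lengths²: PQ² = 81, PR² = 185, QR² = 338.
Since QR² = 338 ≥ 185 + 81 = 266, the angle opposite QR is not acute, so the smallest enclosing circle has QR as diameter.
Centre = midpoint of QR = (-0.5, 0.5), r² = 338/4 = 84.5.
Area = π·r² = π·84.5 ≈ 265.46.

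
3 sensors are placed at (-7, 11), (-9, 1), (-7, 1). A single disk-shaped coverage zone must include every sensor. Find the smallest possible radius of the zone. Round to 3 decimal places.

5.099

Call the three points A, B, C in the order given.
Side lengths²: AB² = 104, AC² = 100, BC² = 4.
Since AB² = 104 ≥ 100 + 4 = 104, the angle opposite AB is not acute, so the smallest enclosing circle has AB as diameter.
Centre = midpoint of AB = (-8, 6), r² = 104/4 = 26.
r = √26 ≈ 5.099.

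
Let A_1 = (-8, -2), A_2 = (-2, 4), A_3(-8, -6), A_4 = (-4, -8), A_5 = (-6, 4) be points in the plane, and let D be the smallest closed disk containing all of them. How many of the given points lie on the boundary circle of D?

3

The minimum enclosing circle of a finite set is fixed by two of the points (as a diameter) or three (as a circumcircle).
The minimum enclosing circle is determined by three boundary points: A_2, A_4, A_5.
Their circumcentre is (-4, -11/6) with r² = 1369/36.
The farthest remaining point A_3 is at distance² 1201/36 ≤ 1369/36.
The points at distance exactly r from the centre are A_2, A_4, A_5 — 3 points.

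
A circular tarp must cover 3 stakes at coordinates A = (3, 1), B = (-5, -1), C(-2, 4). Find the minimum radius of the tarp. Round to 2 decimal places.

Side lengths²: AB² = 68, AC² = 34, BC² = 34.
Since AB² = 68 ≥ 34 + 34 = 68, the angle opposite AB is not acute, so the smallest enclosing circle has AB as diameter.
Centre = midpoint of AB = (-1, 0), r² = 68/4 = 17.
r = √17 ≈ 4.12.

4.12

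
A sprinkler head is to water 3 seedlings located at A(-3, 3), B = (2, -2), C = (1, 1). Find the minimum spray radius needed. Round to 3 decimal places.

3.536

Side lengths²: AB² = 50, AC² = 20, BC² = 10.
Since AB² = 50 ≥ 20 + 10 = 30, the angle opposite AB is not acute, so the smallest enclosing circle has AB as diameter.
Centre = midpoint of AB = (-0.5, 0.5), r² = 50/4 = 12.5.
r = √(12.5) ≈ 3.536.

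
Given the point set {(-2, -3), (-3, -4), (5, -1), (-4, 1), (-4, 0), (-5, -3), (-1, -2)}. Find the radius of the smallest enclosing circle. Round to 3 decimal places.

5.099

The farthest pair is (5, -1)–(-5, -3) with squared distance 104. The circle on this segment as diameter has centre (0, -2) and r² = 104/4 = 26.
Check (-2, -3): distance² to centre = 5 ≤ 26, so it lies inside.
All remaining points lie in this disk, and no smaller disk contains both endpoints, so this is the minimum enclosing circle.
r = √26 ≈ 5.099.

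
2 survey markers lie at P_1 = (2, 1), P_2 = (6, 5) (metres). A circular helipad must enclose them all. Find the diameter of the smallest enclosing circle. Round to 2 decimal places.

5.66

The smallest circle enclosing two points has them as diameter endpoints.
Centre = midpoint = (4, 3); r² = |P_1P_2|²/4 = 32/4 = 8.
Diameter = 2r = 2√8 ≈ 5.66.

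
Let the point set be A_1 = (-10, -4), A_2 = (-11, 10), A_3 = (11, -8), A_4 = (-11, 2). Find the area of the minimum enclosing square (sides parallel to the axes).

484

The bounding box has width 22 and height 18.
An axis-aligned square enclosing the set must have side ≥ max(width, height).
So the minimum side is max(22, 18) = 22.
Area = 22² = 484.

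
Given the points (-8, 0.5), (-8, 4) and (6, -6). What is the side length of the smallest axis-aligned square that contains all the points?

The bounding box has width 14 and height 10.
An axis-aligned square enclosing the set must have side ≥ max(width, height).
So the minimum side is max(14, 10) = 14.

14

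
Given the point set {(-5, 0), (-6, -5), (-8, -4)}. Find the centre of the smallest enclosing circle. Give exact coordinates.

(-131/22, -53/22)

Call the three points A, B, C in the order given.
Side lengths²: AB² = 26, AC² = 25, BC² = 5.
Since AB² = 26 < 25 + 5 = 30, the triangle is acute, so the smallest enclosing circle is the circumcircle.
Circumcentre = (-131/22, -53/22), r² = 1625/242.
Centre = (-131/22, -53/22).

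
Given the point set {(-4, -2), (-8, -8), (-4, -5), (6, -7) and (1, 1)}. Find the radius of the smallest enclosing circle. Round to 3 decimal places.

7.202

By Welzl's lemma the MEC is supported by two points (diametrically opposite) or three points (on a circumcircle).
The minimum enclosing circle is determined by three boundary points: (-8, -8), (6, -7), (1, 1).
Their circumcentre is (-29/26, -153/26) with r² = 17533/338.
The farthest remaining point (-4, -2) is at distance² 7913/338 ≤ 17533/338.
r = √(17533/338) ≈ 7.202.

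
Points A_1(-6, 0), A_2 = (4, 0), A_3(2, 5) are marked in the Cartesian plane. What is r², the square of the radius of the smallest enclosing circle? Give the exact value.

25.81

Side lengths²: A_1A_2² = 100, A_1A_3² = 89, A_2A_3² = 29.
Since A_1A_2² = 100 < 89 + 29 = 118, the triangle is acute, so the smallest enclosing circle is the circumcircle.
Circumcentre = (-1, 0.9), r² = 25.81.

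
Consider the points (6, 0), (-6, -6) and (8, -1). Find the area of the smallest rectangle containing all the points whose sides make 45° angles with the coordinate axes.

85.5

In coordinates u = x + y, v = x − y the rectangle is axis-aligned; the map (x,y)→(u,v) scales areas by 2.
u-values: 6, -12, 7; range = 7 − (-12) = 19.
v-values: 6, 0, 9; range = 9 − 0 = 9.
Area = (19 × 9) / 2 = 85.5.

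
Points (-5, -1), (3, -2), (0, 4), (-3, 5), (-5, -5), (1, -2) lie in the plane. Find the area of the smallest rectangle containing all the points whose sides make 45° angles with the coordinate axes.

91

In coordinates u = x + y, v = x − y the rectangle is axis-aligned; the map (x,y)→(u,v) scales areas by 2.
u-values: -6, 1, 4, 2, -10, -1; range = 4 − (-10) = 14.
v-values: -4, 5, -4, -8, 0, 3; range = 5 − (-8) = 13.
Area = (14 × 13) / 2 = 91.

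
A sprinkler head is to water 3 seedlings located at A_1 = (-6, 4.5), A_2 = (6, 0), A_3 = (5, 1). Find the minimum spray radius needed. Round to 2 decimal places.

Side lengths²: A_1A_2² = 164.25, A_1A_3² = 133.25, A_2A_3² = 2.
Since A_1A_2² = 164.25 ≥ 133.25 + 2 = 135.25, the angle opposite A_1A_2 is not acute, so the smallest enclosing circle has A_1A_2 as diameter.
Centre = midpoint of A_1A_2 = (0, 2.25), r² = 164.25/4 = 41.0625.
r = √(41.0625) ≈ 6.41.

6.41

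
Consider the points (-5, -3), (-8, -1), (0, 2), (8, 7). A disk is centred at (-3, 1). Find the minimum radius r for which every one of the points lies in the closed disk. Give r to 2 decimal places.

12.53

The required radius is the distance from (-3, 1) to the farthest point.
Squared distances: 20, 29, 10, 157.
Maximum is 157, attained at (8, 7).
r = √157 ≈ 12.53.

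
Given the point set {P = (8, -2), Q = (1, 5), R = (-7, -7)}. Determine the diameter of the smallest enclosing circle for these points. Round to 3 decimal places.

16.125

Side lengths²: PQ² = 98, PR² = 250, QR² = 208.
Since PR² = 250 < 208 + 98 = 306, the triangle is acute, so the smallest enclosing circle is the circumcircle.
Circumcentre = (0, -3), r² = 65.
Diameter = 2r = 2√65 ≈ 16.125.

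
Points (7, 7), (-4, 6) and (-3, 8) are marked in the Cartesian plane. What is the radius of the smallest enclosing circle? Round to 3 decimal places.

Call the three points A, B, C in the order given.
Side lengths²: AB² = 122, AC² = 101, BC² = 5.
Since AB² = 122 ≥ 101 + 5 = 106, the angle opposite AB is not acute, so the smallest enclosing circle has AB as diameter.
Centre = midpoint of AB = (1.5, 6.5), r² = 122/4 = 30.5.
r = √(30.5) ≈ 5.523.

5.523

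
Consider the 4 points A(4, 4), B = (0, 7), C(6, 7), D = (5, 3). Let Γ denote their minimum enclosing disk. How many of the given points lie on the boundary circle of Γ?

A smallest enclosing disk is always determined by at most three of the input points on its boundary.
The minimum enclosing circle is determined by three boundary points: B, C, D.
Their circumcentre is (3, 5.625) with r² = 10.890625.
The farthest remaining point A is at distance² 3.640625 ≤ 10.890625.
The points at distance exactly r from the centre are B, C, D — 3 points.

3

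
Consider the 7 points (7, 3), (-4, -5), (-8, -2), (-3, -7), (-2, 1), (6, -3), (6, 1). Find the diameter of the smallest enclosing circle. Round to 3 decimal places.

A smallest enclosing disk is always determined by at most three of the input points on its boundary.
The farthest pair is (7, 3)–(-8, -2) with squared distance 250. The circle on this segment as diameter has centre (-0.5, 0.5) and r² = 250/4 = 62.5.
Check (-4, -5): distance² to centre = 42.5 ≤ 62.5, so it lies inside.
All remaining points lie in this disk, and no smaller disk contains both endpoints, so this is the minimum enclosing circle.
Diameter = 2r = 2√(62.5) ≈ 15.811.

15.811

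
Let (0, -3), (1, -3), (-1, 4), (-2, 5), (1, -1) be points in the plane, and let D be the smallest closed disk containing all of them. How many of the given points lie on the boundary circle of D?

The minimum enclosing circle of a finite set is fixed by two of the points (as a diameter) or three (as a circumcircle).
The farthest pair is (1, -3)–(-2, 5) with squared distance 73. The circle on this segment as diameter has centre (-0.5, 1) and r² = 73/4 = 18.25.
Check (0, -3): distance² to centre = 16.25 ≤ 18.25, so it lies inside.
All remaining points lie in this disk, and no smaller disk contains both endpoints, so this is the minimum enclosing circle.
The points at distance exactly r from the centre are (1, -3), (-2, 5) — 2 points.

2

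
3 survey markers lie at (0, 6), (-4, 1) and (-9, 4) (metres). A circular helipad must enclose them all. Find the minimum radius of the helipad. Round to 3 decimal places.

4.610

Call the three points A, B, C in the order given.
Side lengths²: AB² = 41, AC² = 85, BC² = 34.
Since AC² = 85 ≥ 41 + 34 = 75, the angle opposite AC is not acute, so the smallest enclosing circle has AC as diameter.
Centre = midpoint of AC = (-4.5, 5), r² = 85/4 = 21.25.
r = √(21.25) ≈ 4.610.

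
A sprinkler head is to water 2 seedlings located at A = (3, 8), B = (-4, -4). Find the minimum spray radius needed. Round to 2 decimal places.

6.95

The smallest circle enclosing two points has them as diameter endpoints.
Centre = midpoint = (-0.5, 2); r² = |AB|²/4 = 193/4 = 48.25.
r = √(48.25) ≈ 6.95.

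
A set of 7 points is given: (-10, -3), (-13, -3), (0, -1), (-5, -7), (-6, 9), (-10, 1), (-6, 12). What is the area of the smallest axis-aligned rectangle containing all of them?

247

x ranges over [-13, 0], width 13.
y ranges over [-7, 12], height 19.
Area = 13 × 19 = 247.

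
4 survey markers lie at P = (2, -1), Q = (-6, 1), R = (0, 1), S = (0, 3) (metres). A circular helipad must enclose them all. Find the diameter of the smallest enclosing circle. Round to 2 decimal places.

A smallest enclosing disk is always determined by at most three of the input points on its boundary.
The farthest pair is P–Q with squared distance 68. The circle on this segment as diameter has centre (-2, 0) and r² = 68/4 = 17.
Check R: distance² to centre = 5 ≤ 17, so it lies inside.
All remaining points lie in this disk, and no smaller disk contains both endpoints, so this is the minimum enclosing circle.
Diameter = 2r = 2√17 ≈ 8.25.

8.25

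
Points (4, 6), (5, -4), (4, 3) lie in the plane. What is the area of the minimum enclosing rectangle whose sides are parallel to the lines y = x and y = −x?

In coordinates u = x + y, v = x − y the rectangle is axis-aligned; the map (x,y)→(u,v) scales areas by 2.
u-values: 10, 1, 7; range = 10 − 1 = 9.
v-values: -2, 9, 1; range = 9 − (-2) = 11.
Area = (9 × 11) / 2 = 49.5.

49.5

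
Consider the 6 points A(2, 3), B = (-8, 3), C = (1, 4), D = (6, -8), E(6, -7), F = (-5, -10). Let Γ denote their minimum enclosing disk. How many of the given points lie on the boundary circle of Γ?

2

By Welzl's lemma the MEC is supported by two points (diametrically opposite) or three points (on a circumcircle).
The farthest pair is B–D with squared distance 317. The circle on this segment as diameter has centre (-1, -2.5) and r² = 317/4 = 79.25.
Check A: distance² to centre = 39.25 ≤ 79.25, so it lies inside.
All remaining points lie in this disk, and no smaller disk contains both endpoints, so this is the minimum enclosing circle.
The points at distance exactly r from the centre are B, D — 2 points.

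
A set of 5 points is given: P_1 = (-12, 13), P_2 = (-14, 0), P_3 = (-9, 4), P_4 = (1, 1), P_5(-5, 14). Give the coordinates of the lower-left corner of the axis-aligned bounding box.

(-14, 0)

x-range [-14, 1], y-range [0, 14].
The lower-left corner is (-14, 0).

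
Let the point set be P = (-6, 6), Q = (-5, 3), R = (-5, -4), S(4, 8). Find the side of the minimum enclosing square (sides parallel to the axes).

The bounding box has width 10 and height 12.
An axis-aligned square enclosing the set must have side ≥ max(width, height).
So the minimum side is max(10, 12) = 12.

12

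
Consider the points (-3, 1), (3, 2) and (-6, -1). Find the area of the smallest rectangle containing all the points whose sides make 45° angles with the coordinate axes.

36

In coordinates u = x + y, v = x − y the rectangle is axis-aligned; the map (x,y)→(u,v) scales areas by 2.
u-values: -2, 5, -7; range = 5 − (-7) = 12.
v-values: -4, 1, -5; range = 1 − (-5) = 6.
Area = (12 × 6) / 2 = 36.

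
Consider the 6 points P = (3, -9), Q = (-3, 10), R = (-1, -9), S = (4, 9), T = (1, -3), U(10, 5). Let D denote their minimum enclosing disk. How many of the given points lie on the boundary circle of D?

3

The minimum enclosing circle of a finite set is fixed by two of the points (as a diameter) or three (as a circumcircle).
The minimum enclosing circle is determined by three boundary points: P, Q, U.
Their circumcentre is (57/62, 49/62) with r² = 192545/1922.
The farthest remaining point R is at distance² 191305/1922 ≤ 192545/1922.
The points at distance exactly r from the centre are P, Q, U — 3 points.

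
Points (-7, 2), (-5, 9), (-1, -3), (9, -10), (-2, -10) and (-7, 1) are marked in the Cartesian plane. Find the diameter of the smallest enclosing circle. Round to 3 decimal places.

A smallest enclosing disk is always determined by at most three of the input points on its boundary.
The farthest pair is (-5, 9)–(9, -10) with squared distance 557. The circle on this segment as diameter has centre (2, -0.5) and r² = 557/4 = 139.25.
Check (-7, 2): distance² to centre = 87.25 ≤ 139.25, so it lies inside.
All remaining points lie in this disk, and no smaller disk contains both endpoints, so this is the minimum enclosing circle.
Diameter = 2r = 2√(139.25) ≈ 23.601.

23.601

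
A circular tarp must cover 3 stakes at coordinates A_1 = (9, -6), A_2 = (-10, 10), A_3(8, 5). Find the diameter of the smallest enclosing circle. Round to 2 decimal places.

Side lengths²: A_1A_2² = 617, A_1A_3² = 122, A_2A_3² = 349.
Since A_1A_2² = 617 ≥ 349 + 122 = 471, the angle opposite A_1A_2 is not acute, so the smallest enclosing circle has A_1A_2 as diameter.
Centre = midpoint of A_1A_2 = (-0.5, 2), r² = 617/4 = 154.25.
Diameter = 2r = 2√(154.25) ≈ 24.84.

24.84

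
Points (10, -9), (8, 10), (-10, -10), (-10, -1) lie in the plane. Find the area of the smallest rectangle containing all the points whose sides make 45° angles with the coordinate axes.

In coordinates u = x + y, v = x − y the rectangle is axis-aligned; the map (x,y)→(u,v) scales areas by 2.
u-values: 1, 18, -20, -11; range = 18 − (-20) = 38.
v-values: 19, -2, 0, -9; range = 19 − (-9) = 28.
Area = (38 × 28) / 2 = 532.

532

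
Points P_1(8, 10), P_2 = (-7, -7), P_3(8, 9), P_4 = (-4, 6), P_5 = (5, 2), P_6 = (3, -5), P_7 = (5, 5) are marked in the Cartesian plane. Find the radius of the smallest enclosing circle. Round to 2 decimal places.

11.34

The farthest pair is P_1–P_2 with squared distance 514. The circle on this segment as diameter has centre (0.5, 1.5) and r² = 514/4 = 128.5.
Check P_3: distance² to centre = 112.5 ≤ 128.5, so it lies inside.
All remaining points lie in this disk, and no smaller disk contains both endpoints, so this is the minimum enclosing circle.
r = √(128.5) ≈ 11.34.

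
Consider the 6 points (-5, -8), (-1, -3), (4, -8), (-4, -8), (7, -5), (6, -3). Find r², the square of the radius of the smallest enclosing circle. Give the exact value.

38.25

The farthest pair is (-5, -8)–(7, -5) with squared distance 153. The circle on this segment as diameter has centre (1, -6.5) and r² = 153/4 = 38.25.
Check (-1, -3): distance² to centre = 16.25 ≤ 38.25, so it lies inside.
All remaining points lie in this disk, and no smaller disk contains both endpoints, so this is the minimum enclosing circle.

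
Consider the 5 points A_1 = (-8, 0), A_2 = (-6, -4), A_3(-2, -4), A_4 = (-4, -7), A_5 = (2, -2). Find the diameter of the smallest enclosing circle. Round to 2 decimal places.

The minimum enclosing circle is determined by three boundary points: A_1, A_4, A_5.
Their circumcentre is (-197/62, -117/62) with r² = 51545/1922.
The farthest remaining point A_2 is at distance² 23893/1922 ≤ 51545/1922.
Diameter = 2r = 2√(51545/1922) ≈ 10.36.

10.36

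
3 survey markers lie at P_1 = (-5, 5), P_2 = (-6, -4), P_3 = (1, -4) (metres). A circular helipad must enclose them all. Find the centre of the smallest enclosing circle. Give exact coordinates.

(-2.5, 1/6)

Side lengths²: P_1P_2² = 82, P_1P_3² = 117, P_2P_3² = 49.
Since P_1P_3² = 117 < 82 + 49 = 131, the triangle is acute, so the smallest enclosing circle is the circumcircle.
Circumcentre = (-2.5, 1/6), r² = 533/18.
Centre = (-2.5, 1/6).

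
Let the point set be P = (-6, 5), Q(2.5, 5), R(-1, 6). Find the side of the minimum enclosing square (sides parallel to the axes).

8.5

The bounding box has width 8.5 and height 1.
An axis-aligned square enclosing the set must have side ≥ max(width, height).
So the minimum side is max(8.5, 1) = 8.5.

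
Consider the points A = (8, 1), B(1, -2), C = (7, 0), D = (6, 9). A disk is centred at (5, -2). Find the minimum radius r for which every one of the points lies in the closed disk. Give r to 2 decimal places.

The required radius is the distance from (5, -2) to the farthest point.
Squared distances: 18, 16, 8, 122.
Maximum is 122, attained at D.
r = √122 ≈ 11.05.

11.05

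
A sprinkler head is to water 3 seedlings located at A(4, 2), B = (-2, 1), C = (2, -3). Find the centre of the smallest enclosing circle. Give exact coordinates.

(17/14, 3/14)

Side lengths²: AB² = 37, AC² = 29, BC² = 32.
Since AB² = 37 < 32 + 29 = 61, the triangle is acute, so the smallest enclosing circle is the circumcircle.
Circumcentre = (17/14, 3/14), r² = 1073/98.
Centre = (17/14, 3/14).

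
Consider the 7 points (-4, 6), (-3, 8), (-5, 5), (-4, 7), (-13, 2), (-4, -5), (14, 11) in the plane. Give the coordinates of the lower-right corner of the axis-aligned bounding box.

(14, -5)

x-range [-13, 14], y-range [-5, 11].
The lower-right corner is (14, -5).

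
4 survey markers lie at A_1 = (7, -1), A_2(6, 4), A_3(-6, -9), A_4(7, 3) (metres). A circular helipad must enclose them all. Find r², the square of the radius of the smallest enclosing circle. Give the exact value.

78.3752

A smallest enclosing disk is always determined by at most three of the input points on its boundary.
The minimum enclosing circle is determined by three boundary points: A_2, A_3, A_4.
Their circumcentre is (0.26, -2.74) with r² = 78.3752.
The farthest remaining point A_1 is at distance² 48.4552 ≤ 78.3752.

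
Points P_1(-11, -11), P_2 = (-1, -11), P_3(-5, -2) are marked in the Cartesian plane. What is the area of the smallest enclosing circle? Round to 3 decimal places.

Side lengths²: P_1P_2² = 100, P_1P_3² = 117, P_2P_3² = 97.
Since P_1P_3² = 117 < 100 + 97 = 197, the triangle is acute, so the smallest enclosing circle is the circumcircle.
Circumcentre = (-6, -47/6), r² = 1261/36.
Area = π·r² = π·1261/36 ≈ 110.043.

110.043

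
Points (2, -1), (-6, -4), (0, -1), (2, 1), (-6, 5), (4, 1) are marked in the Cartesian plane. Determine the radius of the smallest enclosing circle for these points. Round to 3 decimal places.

The minimum enclosing circle is determined by three boundary points: (-6, -4), (-6, 5), (4, 1).
Their circumcentre is (-2, 0.5) with r² = 36.25.
The farthest remaining point (2, -1) is at distance² 18.25 ≤ 36.25.
r = √(36.25) ≈ 6.021.

6.021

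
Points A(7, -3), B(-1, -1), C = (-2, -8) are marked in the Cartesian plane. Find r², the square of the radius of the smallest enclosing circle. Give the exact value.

Side lengths²: AB² = 68, AC² = 106, BC² = 50.
Since AC² = 106 < 68 + 50 = 118, the triangle is acute, so the smallest enclosing circle is the circumcircle.
Circumcentre = (65/29, -146/29), r² = 22525/841.

22525/841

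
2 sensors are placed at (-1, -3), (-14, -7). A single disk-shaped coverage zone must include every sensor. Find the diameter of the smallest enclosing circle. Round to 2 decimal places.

The smallest circle enclosing two points has them as diameter endpoints.
Centre = midpoint = (-7.5, -5); r² = |(-1, -3)−(-14, -7)|²/4 = 185/4 = 46.25.
Diameter = 2r = 2√(46.25) ≈ 13.60.

13.60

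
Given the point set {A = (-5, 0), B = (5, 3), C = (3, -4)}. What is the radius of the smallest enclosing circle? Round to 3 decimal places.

Side lengths²: AB² = 109, AC² = 80, BC² = 53.
Since AB² = 109 < 80 + 53 = 133, the triangle is acute, so the smallest enclosing circle is the circumcircle.
Circumcentre = (0.28125, 0.5625), r² = 28.2080078125.
r = √(28.2080078125) ≈ 5.311.

5.311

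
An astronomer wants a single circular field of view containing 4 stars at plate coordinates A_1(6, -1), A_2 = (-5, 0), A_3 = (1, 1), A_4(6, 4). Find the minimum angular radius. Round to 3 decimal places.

5.876

The minimum enclosing circle is determined by three boundary points: A_1, A_2, A_4.
Their circumcentre is (15/22, 1.5) with r² = 8357/242.
The farthest remaining point A_3 is at distance² 85/242 ≤ 8357/242.
r = √(8357/242) ≈ 5.876.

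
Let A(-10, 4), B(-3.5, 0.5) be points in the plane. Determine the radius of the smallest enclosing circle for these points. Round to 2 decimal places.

3.69

The smallest circle enclosing two points has them as diameter endpoints.
Centre = midpoint = (-6.75, 2.25); r² = |AB|²/4 = 54.5/4 = 13.625.
r = √(13.625) ≈ 3.69.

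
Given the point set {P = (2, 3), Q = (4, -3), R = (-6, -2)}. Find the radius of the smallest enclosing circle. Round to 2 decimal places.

Side lengths²: PQ² = 40, PR² = 89, QR² = 101.
Since QR² = 101 < 89 + 40 = 129, the triangle is acute, so the smallest enclosing circle is the circumcircle.
Circumcentre = (-51/58, -75/58), r² = 44945/1682.
r = √(44945/1682) ≈ 5.17.

5.17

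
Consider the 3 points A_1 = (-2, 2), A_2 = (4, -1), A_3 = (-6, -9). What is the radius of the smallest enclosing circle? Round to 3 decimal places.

Side lengths²: A_1A_2² = 45, A_1A_3² = 137, A_2A_3² = 164.
Since A_2A_3² = 164 < 137 + 45 = 182, the triangle is acute, so the smallest enclosing circle is the circumcircle.
Circumcentre = (-19/13, -115/26), r² = 28085/676.
r = √(28085/676) ≈ 6.446.

6.446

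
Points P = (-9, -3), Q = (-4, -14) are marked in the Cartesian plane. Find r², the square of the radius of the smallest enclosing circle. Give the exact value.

36.5

The smallest circle enclosing two points has them as diameter endpoints.
Centre = midpoint = (-6.5, -8.5); r² = |PQ|²/4 = 146/4 = 36.5.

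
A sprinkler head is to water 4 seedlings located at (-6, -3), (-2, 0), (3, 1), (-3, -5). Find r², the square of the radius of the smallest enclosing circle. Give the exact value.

24.25

A smallest enclosing disk is always determined by at most three of the input points on its boundary.
The farthest pair is (-6, -3)–(3, 1) with squared distance 97. The circle on this segment as diameter has centre (-1.5, -1) and r² = 97/4 = 24.25.
Check (-2, 0): distance² to centre = 1.25 ≤ 24.25, so it lies inside.
All remaining points lie in this disk, and no smaller disk contains both endpoints, so this is the minimum enclosing circle.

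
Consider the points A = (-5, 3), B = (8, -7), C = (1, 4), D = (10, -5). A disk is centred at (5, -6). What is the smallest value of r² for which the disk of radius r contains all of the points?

181

The required radius is the distance from (5, -6) to the farthest point.
Squared distances: 181, 10, 116, 26.
Maximum is 181, attained at A.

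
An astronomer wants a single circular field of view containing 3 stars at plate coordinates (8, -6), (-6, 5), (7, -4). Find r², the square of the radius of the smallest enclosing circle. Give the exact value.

79.25

Call the three points A, B, C in the order given.
Side lengths²: AB² = 317, AC² = 5, BC² = 250.
Since AB² = 317 ≥ 250 + 5 = 255, the angle opposite AB is not acute, so the smallest enclosing circle has AB as diameter.
Centre = midpoint of AB = (1, -0.5), r² = 317/4 = 79.25.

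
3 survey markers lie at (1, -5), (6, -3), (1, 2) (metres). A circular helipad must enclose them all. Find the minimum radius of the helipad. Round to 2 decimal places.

3.81

Call the three points A, B, C in the order given.
Side lengths²: AB² = 29, AC² = 49, BC² = 50.
Since BC² = 50 < 49 + 29 = 78, the triangle is acute, so the smallest enclosing circle is the circumcircle.
Circumcentre = (2.5, -1.5), r² = 14.5.
r = √(14.5) ≈ 3.81.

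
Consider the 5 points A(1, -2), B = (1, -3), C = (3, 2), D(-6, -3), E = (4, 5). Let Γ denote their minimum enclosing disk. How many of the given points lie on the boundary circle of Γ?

The farthest pair is D–E with squared distance 164. The circle on this segment as diameter has centre (-1, 1) and r² = 164/4 = 41.
Check A: distance² to centre = 13 ≤ 41, so it lies inside.
All remaining points lie in this disk, and no smaller disk contains both endpoints, so this is the minimum enclosing circle.
The points at distance exactly r from the centre are D, E — 2 points.

2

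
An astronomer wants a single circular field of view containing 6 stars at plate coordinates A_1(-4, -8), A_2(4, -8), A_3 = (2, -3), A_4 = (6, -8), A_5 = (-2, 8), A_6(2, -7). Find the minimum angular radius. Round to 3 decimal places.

By Welzl's lemma the MEC is supported by two points (diametrically opposite) or three points (on a circumcircle).
The minimum enclosing circle is determined by three boundary points: A_1, A_4, A_5.
Their circumcentre is (1, -0.5) with r² = 81.25.
The farthest remaining point A_2 is at distance² 65.25 ≤ 81.25.
r = √(81.25) ≈ 9.014.

9.014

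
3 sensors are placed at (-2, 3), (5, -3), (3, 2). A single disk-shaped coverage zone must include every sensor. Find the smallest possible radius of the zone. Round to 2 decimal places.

Call the three points A, B, C in the order given.
Side lengths²: AB² = 85, AC² = 26, BC² = 29.
Since AB² = 85 ≥ 29 + 26 = 55, the angle opposite AB is not acute, so the smallest enclosing circle has AB as diameter.
Centre = midpoint of AB = (1.5, 0), r² = 85/4 = 21.25.
r = √(21.25) ≈ 4.61.

4.61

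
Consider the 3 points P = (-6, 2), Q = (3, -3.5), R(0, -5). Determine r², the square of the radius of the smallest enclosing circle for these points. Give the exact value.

Side lengths²: PQ² = 111.25, PR² = 85, QR² = 11.25.
Since PQ² = 111.25 ≥ 85 + 11.25 = 96.25, the angle opposite PQ is not acute, so the smallest enclosing circle has PQ as diameter.
Centre = midpoint of PQ = (-1.5, -0.75), r² = 111.25/4 = 27.8125.

27.8125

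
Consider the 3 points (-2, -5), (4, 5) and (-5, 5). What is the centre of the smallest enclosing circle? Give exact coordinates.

Call the three points A, B, C in the order given.
Side lengths²: AB² = 136, AC² = 109, BC² = 81.
Since AB² = 136 < 109 + 81 = 190, the triangle is acute, so the smallest enclosing circle is the circumcircle.
Circumcentre = (-0.5, 0.9), r² = 37.06.
Centre = (-0.5, 0.9).

(-0.5, 0.9)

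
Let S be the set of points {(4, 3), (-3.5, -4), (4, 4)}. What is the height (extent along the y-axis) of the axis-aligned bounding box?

8

max y = 4, min y = -4, so height = 8.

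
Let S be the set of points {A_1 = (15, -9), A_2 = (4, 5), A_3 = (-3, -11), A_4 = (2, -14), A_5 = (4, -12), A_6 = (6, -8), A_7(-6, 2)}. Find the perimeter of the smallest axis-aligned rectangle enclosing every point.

Width = max x − min x = 15 − (-6) = 21.
Height = max y − min y = 5 − (-14) = 19.
Perimeter = 2(21 + 19) = 80.

80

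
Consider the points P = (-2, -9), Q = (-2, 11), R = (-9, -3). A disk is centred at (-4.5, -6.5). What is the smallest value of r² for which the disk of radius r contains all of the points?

The required radius is the distance from (-4.5, -6.5) to the farthest point.
Squared distances: 12.5, 312.5, 32.5.
Maximum is 312.5, attained at Q.

312.5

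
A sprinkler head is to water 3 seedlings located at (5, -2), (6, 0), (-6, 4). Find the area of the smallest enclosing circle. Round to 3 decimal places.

Call the three points A, B, C in the order given.
Side lengths²: AB² = 5, AC² = 157, BC² = 160.
Since BC² = 160 < 157 + 5 = 162, the triangle is acute, so the smallest enclosing circle is the circumcircle.
Circumcentre = (-1/14, 25/14), r² = 3925/98.
Area = π·r² = π·3925/98 ≈ 125.824.

125.824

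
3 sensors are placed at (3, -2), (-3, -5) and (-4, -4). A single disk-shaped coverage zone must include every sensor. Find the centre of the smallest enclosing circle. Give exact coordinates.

Call the three points A, B, C in the order given.
Side lengths²: AB² = 45, AC² = 53, BC² = 2.
Since AC² = 53 ≥ 45 + 2 = 47, the angle opposite AC is not acute, so the smallest enclosing circle has AC as diameter.
Centre = midpoint of AC = (-0.5, -3), r² = 53/4 = 13.25.
Centre = (-0.5, -3).

(-0.5, -3)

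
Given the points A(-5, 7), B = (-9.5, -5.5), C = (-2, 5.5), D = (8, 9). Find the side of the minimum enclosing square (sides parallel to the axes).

The bounding box has width 17.5 and height 14.5.
An axis-aligned square enclosing the set must have side ≥ max(width, height).
So the minimum side is max(17.5, 14.5) = 17.5.

17.5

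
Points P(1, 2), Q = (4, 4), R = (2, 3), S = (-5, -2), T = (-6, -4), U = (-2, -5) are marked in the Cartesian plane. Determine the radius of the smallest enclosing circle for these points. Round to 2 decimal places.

The farthest pair is Q–T with squared distance 164. The circle on this segment as diameter has centre (-1, 0) and r² = 164/4 = 41.
Check P: distance² to centre = 8 ≤ 41, so it lies inside.
All remaining points lie in this disk, and no smaller disk contains both endpoints, so this is the minimum enclosing circle.
r = √41 ≈ 6.40.

6.40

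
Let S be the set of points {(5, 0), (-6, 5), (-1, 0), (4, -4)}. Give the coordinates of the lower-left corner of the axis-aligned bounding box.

x-range [-6, 5], y-range [-4, 5].
The lower-left corner is (-6, -4).

(-6, -4)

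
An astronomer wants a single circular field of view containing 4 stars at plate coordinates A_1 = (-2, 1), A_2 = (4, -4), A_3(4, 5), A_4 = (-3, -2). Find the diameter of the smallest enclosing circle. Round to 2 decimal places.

The minimum enclosing circle of a finite set is fixed by two of the points (as a diameter) or three (as a circumcircle).
The minimum enclosing circle is determined by three boundary points: A_2, A_3, A_4.
Their circumcentre is (1.5, 0.5) with r² = 26.5.
The farthest remaining point A_1 is at distance² 12.5 ≤ 26.5.
Diameter = 2r = 2√(26.5) ≈ 10.30.

10.30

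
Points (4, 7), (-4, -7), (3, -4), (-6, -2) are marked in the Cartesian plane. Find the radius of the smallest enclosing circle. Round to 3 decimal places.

The farthest pair is (4, 7)–(-4, -7) with squared distance 260. The circle on this segment as diameter has centre (0, 0) and r² = 260/4 = 65.
Check (3, -4): distance² to centre = 25 ≤ 65, so it lies inside.
All remaining points lie in this disk, and no smaller disk contains both endpoints, so this is the minimum enclosing circle.
r = √65 ≈ 8.062.

8.062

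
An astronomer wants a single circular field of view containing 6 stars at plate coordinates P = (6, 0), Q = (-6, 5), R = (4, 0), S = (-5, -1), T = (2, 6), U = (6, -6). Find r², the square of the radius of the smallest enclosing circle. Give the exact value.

66.25

A smallest enclosing disk is always determined by at most three of the input points on its boundary.
The farthest pair is Q–U with squared distance 265. The circle on this segment as diameter has centre (0, -0.5) and r² = 265/4 = 66.25.
Check P: distance² to centre = 36.25 ≤ 66.25, so it lies inside.
All remaining points lie in this disk, and no smaller disk contains both endpoints, so this is the minimum enclosing circle.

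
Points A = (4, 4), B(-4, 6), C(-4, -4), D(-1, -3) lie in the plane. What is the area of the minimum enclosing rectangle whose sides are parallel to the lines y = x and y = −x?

In coordinates u = x + y, v = x − y the rectangle is axis-aligned; the map (x,y)→(u,v) scales areas by 2.
u-values: 8, 2, -8, -4; range = 8 − (-8) = 16.
v-values: 0, -10, 0, 2; range = 2 − (-10) = 12.
Area = (16 × 12) / 2 = 96.

96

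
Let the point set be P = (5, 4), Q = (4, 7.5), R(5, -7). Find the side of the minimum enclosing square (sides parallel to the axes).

The bounding box has width 1 and height 14.5.
An axis-aligned square enclosing the set must have side ≥ max(width, height).
So the minimum side is max(1, 14.5) = 14.5.

14.5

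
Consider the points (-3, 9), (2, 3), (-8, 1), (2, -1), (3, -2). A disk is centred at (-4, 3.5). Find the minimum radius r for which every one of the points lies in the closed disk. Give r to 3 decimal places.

8.902

The required radius is the distance from (-4, 3.5) to the farthest point.
Squared distances: 31.25, 36.25, 22.25, 56.25, 79.25.
Maximum is 79.25, attained at (3, -2).
r = √(79.25) ≈ 8.902.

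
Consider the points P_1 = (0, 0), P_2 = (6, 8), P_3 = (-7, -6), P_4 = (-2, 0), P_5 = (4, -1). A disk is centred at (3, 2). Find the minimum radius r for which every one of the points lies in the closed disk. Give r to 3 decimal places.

12.806

The required radius is the distance from (3, 2) to the farthest point.
Squared distances: 13, 45, 164, 29, 10.
Maximum is 164, attained at P_3.
r = √164 ≈ 12.806.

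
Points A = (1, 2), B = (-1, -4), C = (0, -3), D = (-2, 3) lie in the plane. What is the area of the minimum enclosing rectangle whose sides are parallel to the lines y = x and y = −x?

In coordinates u = x + y, v = x − y the rectangle is axis-aligned; the map (x,y)→(u,v) scales areas by 2.
u-values: 3, -5, -3, 1; range = 3 − (-5) = 8.
v-values: -1, 3, 3, -5; range = 3 − (-5) = 8.
Area = (8 × 8) / 2 = 32.

32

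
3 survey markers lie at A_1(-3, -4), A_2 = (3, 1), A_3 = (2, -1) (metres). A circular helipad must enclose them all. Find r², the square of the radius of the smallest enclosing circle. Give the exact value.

15.25

Side lengths²: A_1A_2² = 61, A_1A_3² = 34, A_2A_3² = 5.
Since A_1A_2² = 61 ≥ 34 + 5 = 39, the angle opposite A_1A_2 is not acute, so the smallest enclosing circle has A_1A_2 as diameter.
Centre = midpoint of A_1A_2 = (0, -1.5), r² = 61/4 = 15.25.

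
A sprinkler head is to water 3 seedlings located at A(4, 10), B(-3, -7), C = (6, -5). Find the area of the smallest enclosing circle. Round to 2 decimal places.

265.46

Side lengths²: AB² = 338, AC² = 229, BC² = 85.
Since AB² = 338 ≥ 229 + 85 = 314, the angle opposite AB is not acute, so the smallest enclosing circle has AB as diameter.
Centre = midpoint of AB = (0.5, 1.5), r² = 338/4 = 84.5.
Area = π·r² = π·84.5 ≈ 265.46.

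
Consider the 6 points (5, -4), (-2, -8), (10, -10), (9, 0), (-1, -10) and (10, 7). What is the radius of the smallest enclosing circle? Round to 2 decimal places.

A smallest enclosing disk is always determined by at most three of the input points on its boundary.
The farthest pair is (-1, -10)–(10, 7) with squared distance 410. The circle on this segment as diameter has centre (4.5, -1.5) and r² = 410/4 = 102.5.
Check (5, -4): distance² to centre = 6.5 ≤ 102.5, so it lies inside.
All remaining points lie in this disk, and no smaller disk contains both endpoints, so this is the minimum enclosing circle.
r = √(102.5) ≈ 10.12.

10.12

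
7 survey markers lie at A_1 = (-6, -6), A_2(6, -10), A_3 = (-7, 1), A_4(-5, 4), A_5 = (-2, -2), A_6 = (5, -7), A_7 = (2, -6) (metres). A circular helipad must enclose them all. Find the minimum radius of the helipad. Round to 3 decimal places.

8.902

By Welzl's lemma the MEC is supported by two points (diametrically opposite) or three points (on a circumcircle).
The farthest pair is A_2–A_4 with squared distance 317. The circle on this segment as diameter has centre (0.5, -3) and r² = 317/4 = 79.25.
Check A_1: distance² to centre = 51.25 ≤ 79.25, so it lies inside.
All remaining points lie in this disk, and no smaller disk contains both endpoints, so this is the minimum enclosing circle.
r = √(79.25) ≈ 8.902.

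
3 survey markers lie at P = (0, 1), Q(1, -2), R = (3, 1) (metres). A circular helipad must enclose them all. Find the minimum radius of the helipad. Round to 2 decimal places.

1.90

Side lengths²: PQ² = 10, PR² = 9, QR² = 13.
Since QR² = 13 < 10 + 9 = 19, the triangle is acute, so the smallest enclosing circle is the circumcircle.
Circumcentre = (1.5, -1/6), r² = 65/18.
r = √(65/18) ≈ 1.90.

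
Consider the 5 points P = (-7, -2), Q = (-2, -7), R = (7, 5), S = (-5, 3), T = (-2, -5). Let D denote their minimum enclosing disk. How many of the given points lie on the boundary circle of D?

A smallest enclosing disk is always determined by at most three of the input points on its boundary.
The minimum enclosing circle is determined by three boundary points: P, Q, R.
Their circumcentre is (0.5, 0.5) with r² = 62.5.
The farthest remaining point S is at distance² 36.5 ≤ 62.5.
The points at distance exactly r from the centre are P, Q, R — 3 points.

3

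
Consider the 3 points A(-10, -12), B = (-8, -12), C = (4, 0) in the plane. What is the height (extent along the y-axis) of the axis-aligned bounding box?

max y = 0, min y = -12, so height = 12.

12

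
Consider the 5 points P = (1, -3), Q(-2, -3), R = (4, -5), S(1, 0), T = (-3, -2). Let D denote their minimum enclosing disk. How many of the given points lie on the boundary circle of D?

2

A smallest enclosing disk is always determined by at most three of the input points on its boundary.
The farthest pair is R–T with squared distance 58. The circle on this segment as diameter has centre (0.5, -3.5) and r² = 58/4 = 14.5.
Check P: distance² to centre = 0.5 ≤ 14.5, so it lies inside.
All remaining points lie in this disk, and no smaller disk contains both endpoints, so this is the minimum enclosing circle.
The points at distance exactly r from the centre are R, T — 2 points.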